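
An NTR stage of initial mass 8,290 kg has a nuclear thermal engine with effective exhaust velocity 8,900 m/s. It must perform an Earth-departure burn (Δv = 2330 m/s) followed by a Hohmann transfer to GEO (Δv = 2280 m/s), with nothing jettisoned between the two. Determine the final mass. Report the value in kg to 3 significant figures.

final mass ≈ 4940 kg

After the first burn: m = 8290 × exp(−2330/8900.0) = 8290 × 0.76967 = 6,380.56 kg.
After the second burn: m = 6,380.56 × exp(−2280/8900.0) = 6,380.56 × 0.77400 = 4,938.55 kg.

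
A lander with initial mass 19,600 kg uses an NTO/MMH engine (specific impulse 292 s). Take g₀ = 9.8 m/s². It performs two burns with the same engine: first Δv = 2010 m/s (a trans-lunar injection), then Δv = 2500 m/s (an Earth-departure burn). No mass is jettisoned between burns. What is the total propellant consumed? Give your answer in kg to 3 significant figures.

total propellant consumed ≈ 15500 kg

v_e = Isp · g₀ = 292 × 9.8 = 2861.6 m/s.
After the first burn: m = 19600 × exp(−2010/2861.6) = 19600 × 0.49539 = 9,709.64 kg.
After the second burn: m = 9,709.64 × exp(−2500/2861.6) = 9,709.64 × 0.41743 = 4,053.1 kg.
Total propellant = m₀ − m_final = 19600 − 4,053.1 = 15,546.9 kg.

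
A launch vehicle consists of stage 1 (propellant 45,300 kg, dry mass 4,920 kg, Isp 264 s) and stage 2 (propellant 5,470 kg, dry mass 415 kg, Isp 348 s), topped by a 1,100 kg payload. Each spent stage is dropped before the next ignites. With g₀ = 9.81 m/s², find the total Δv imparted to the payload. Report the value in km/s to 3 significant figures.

Ignition mass of stage 1 = 45,300+4,920 + 5,470+415 + 1,100 = 57,205 kg.
Stage 1: m₀ = 57,205 kg, m_f = 57,205 − 45,300 = 11,905 kg; Δv = 264×9.81×ln(4.805) = 2589.8×1.5697 ≈ 4065 m/s.
Stage 2: m₀ = 6,985 kg, m_f = 6,985 − 5,470 = 1,515 kg; Δv = 348×9.81×ln(4.611) = 3413.9×1.5283 ≈ 5218 m/s.
Total Δv = 4065 + 5218 = 9283 m/s.

Δv ≈ 9.28 km/s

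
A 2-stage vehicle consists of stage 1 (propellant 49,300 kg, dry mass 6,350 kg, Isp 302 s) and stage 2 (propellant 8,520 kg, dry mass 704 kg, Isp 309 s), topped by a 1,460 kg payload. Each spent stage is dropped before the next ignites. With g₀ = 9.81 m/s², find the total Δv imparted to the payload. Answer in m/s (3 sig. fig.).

Ignition mass of stage 1 = 49,300+6,350 + 8,520+704 + 1,460 = 66,334 kg.
Stage 1: m₀ = 66,334 kg, m_f = 66,334 − 49,300 = 17,034 kg; Δv = 302×9.81×ln(3.894) = 2962.6×1.3595 ≈ 4028 m/s.
Stage 2: m₀ = 10,684 kg, m_f = 10,684 − 8,520 = 2,164 kg; Δv = 309×9.81×ln(4.937) = 3031.3×1.5968 ≈ 4840 m/s.
Total Δv = 4028 + 4840 = 8868 m/s.

Δv ≈ 8870 m/s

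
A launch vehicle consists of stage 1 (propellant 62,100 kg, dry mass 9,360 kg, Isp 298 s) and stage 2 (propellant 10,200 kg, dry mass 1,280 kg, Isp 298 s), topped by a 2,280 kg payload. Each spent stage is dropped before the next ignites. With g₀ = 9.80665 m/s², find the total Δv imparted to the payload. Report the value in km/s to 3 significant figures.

Δv ≈ 7.76 km/s

Ignition mass of stage 1 = 62,100+9,360 + 10,200+1,280 + 2,280 = 85,220 kg.
Stage 1: m₀ = 85,220 kg, m_f = 85,220 − 62,100 = 23,120 kg; Δv = 298×9.80665×ln(3.686) = 2922.4×1.3045 ≈ 3812 m/s.
Stage 2: m₀ = 13,760 kg, m_f = 13,760 − 10,200 = 3,560 kg; Δv = 298×9.80665×ln(3.865) = 2922.4×1.3520 ≈ 3951 m/s.
Total Δv = 3812 + 3951 = 7763 m/s.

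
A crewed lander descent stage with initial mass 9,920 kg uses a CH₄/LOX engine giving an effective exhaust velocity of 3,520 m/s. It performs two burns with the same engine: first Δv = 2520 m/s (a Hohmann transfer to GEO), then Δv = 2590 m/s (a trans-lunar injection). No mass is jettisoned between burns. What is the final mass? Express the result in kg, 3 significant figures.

After the first burn: m = 9920 × exp(−2520/3520.0) = 9920 × 0.48875 = 4,848.4 kg.
After the second burn: m = 4,848.4 × exp(−2590/3520.0) = 4,848.4 × 0.47912 = 2,322.97 kg.

final mass ≈ 2320 kg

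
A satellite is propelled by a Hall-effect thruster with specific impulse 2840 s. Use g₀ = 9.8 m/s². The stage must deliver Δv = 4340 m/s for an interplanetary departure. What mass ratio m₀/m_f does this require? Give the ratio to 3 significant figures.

v_e = Isp · g₀ = 2840 × 9.8 = 27832.0 m/s.
Rocket equation: m₀/m_f = exp(Δv / v_e) = exp(4340 / 27832.0) = exp(0.1559) = 1.1688.

mass ratio ≈ 1.17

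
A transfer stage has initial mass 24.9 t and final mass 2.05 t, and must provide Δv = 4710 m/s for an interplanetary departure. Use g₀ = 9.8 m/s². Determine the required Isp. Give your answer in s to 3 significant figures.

ln(m₀/m_f) = ln(24900/2050) = ln(12.15) = 2.4970.
v_e = Δv / ln(m₀/m_f) = 4710 / 2.4970 = 1886.2 m/s.
Isp = v_e / g₀ = 1886.2 / 9.8 = 192.5 s.

Isp ≈ 192 s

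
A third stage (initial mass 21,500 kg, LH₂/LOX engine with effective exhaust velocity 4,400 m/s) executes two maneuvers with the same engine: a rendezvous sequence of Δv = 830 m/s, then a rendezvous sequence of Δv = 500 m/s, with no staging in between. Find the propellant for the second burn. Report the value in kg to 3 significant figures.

After the first burn: m = 21500 × exp(−830/4400.0) = 21500 × 0.82809 = 17,803.9 kg.
After the second burn: m = 17,803.9 × exp(−500/4400.0) = 17,803.9 × 0.89258 = 15,891.4 kg.
Second-burn propellant = 17,803.9 − 15,891.4 = 1,912.5 kg.

propellant for the second burn ≈ 1910 kg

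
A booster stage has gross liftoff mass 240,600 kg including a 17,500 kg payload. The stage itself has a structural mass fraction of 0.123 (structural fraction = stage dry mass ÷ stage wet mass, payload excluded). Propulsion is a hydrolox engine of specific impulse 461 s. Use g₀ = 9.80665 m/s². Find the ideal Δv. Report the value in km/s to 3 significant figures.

Δv ≈ 7.59 km/s

Stage wet mass = m₀ − payload = 240,600 − 17,500 = 223,100 kg.
Stage dry mass = ε × stage wet mass = 0.123 × 223,100 = 27,441.3 kg.
Burnout mass m_f = stage dry + payload = 27,441.3 + 17,500 = 44,941.3 kg.
v_e = Isp · g₀ = 461 × 9.80665 = 4520.9 m/s.
By the Tsiolkovsky rocket equation, Δv = v_e · ln(240,600/44,941.3) = 4520.9 × ln(5.354) = 4520.9 × 1.6778 ≈ 7585 m/s.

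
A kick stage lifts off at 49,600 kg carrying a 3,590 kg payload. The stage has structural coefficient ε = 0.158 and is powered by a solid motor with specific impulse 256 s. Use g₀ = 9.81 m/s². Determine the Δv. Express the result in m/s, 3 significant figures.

Δv ≈ 3810 m/s

Stage wet mass = m₀ − payload = 49,600 − 3,590 = 46,010 kg.
Stage dry mass = ε × stage wet mass = 0.158 × 46,010 = 7,269.58 kg.
Burnout mass m_f = stage dry + payload = 7,269.58 + 3,590 = 10,859.58 kg.
v_e = Isp · g₀ = 256 × 9.81 = 2511.4 m/s.
Δv = v_e · ln(49,600/10,859.58) = 2511.4 × ln(4.567) = 2511.4 × 1.5189 ≈ 3815 m/s.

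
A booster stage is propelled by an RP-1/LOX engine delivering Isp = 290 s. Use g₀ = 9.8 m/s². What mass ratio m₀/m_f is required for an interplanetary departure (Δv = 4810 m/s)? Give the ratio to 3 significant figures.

v_e = Isp · g₀ = 290 × 9.8 = 2842.0 m/s.
From the ideal rocket equation, m₀/m_f = exp(Δv / v_e) = exp(4810 / 2842.0) = exp(1.6925) = 5.4329.

mass ratio ≈ 5.43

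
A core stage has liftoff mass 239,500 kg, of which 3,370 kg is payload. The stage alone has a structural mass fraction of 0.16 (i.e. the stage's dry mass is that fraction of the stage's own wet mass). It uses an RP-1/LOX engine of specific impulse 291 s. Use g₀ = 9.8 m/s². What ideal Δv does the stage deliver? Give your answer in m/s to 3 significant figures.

Stage wet mass = m₀ − payload = 239,500 − 3,370 = 236,130 kg.
Stage dry mass = ε × stage wet mass = 0.16 × 236,130 = 37,780.8 kg.
Burnout mass m_f = stage dry + payload = 37,780.8 + 3,370 = 41,150.8 kg.
v_e = Isp · g₀ = 291 × 9.8 = 2851.8 m/s.
From the ideal rocket equation, Δv = v_e · ln(239,500/41,150.8) = 2851.8 × ln(5.82) = 2851.8 × 1.7613 ≈ 5023 m/s.

Δv ≈ 5020 m/s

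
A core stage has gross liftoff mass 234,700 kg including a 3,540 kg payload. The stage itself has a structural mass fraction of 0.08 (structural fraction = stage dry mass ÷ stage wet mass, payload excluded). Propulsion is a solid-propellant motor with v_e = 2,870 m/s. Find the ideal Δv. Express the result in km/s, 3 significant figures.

Stage wet mass = m₀ − payload = 234,700 − 3,540 = 231,160 kg.
Stage dry mass = ε × stage wet mass = 0.08 × 231,160 = 18,492.8 kg.
Burnout mass m_f = stage dry + payload = 18,492.8 + 3,540 = 22,032.8 kg.
From the ideal rocket equation, Δv = v_e · ln(234,700/22,032.8) = 2870.0 × ln(10.65) = 2870.0 × 2.3658 ≈ 6790 m/s.

Δv ≈ 6.79 km/s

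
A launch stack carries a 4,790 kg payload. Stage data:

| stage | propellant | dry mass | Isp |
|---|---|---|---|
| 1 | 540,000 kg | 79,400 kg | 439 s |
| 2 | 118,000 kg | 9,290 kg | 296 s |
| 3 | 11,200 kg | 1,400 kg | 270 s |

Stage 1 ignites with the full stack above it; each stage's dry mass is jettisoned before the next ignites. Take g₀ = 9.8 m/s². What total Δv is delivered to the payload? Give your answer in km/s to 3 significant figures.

Ignition mass of stage 1 = 540,000+79,400 + 118,000+9,290 + 11,200+1,400 + 4,790 = 764,080 kg.
Stage 1: m₀ = 764,080 kg, m_f = 764,080 − 540,000 = 224,080 kg; Δv = 439×9.8×ln(3.41) = 4302.2×1.2267 ≈ 5277 m/s.
Stage 2: m₀ = 144,680 kg, m_f = 144,680 − 118,000 = 26,680 kg; Δv = 296×9.8×ln(5.423) = 2900.8×1.6906 ≈ 4904 m/s.
Stage 3: m₀ = 17,390 kg, m_f = 17,390 − 11,200 = 6,190 kg; Δv = 270×9.8×ln(2.809) = 2646.0×1.0330 ≈ 2733 m/s.
Total Δv = 5277 + 4904 + 2733 = 12914 m/s.

Δv ≈ 12.9 km/s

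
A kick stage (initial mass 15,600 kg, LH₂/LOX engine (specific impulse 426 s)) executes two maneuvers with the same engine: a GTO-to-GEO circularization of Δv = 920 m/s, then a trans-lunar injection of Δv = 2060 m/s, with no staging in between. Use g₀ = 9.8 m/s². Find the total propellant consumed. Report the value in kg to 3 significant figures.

total propellant consumed ≈ 7960 kg

v_e = Isp · g₀ = 426 × 9.8 = 4174.8 m/s.
After the first burn: m = 15600 × exp(−920/4174.8) = 15600 × 0.80222 = 12,514.6 kg.
After the second burn: m = 12,514.6 × exp(−2060/4174.8) = 12,514.6 × 0.61052 = 7,640.41 kg.
Total propellant = m₀ − m_final = 15600 − 7,640.41 = 7,959.59 kg.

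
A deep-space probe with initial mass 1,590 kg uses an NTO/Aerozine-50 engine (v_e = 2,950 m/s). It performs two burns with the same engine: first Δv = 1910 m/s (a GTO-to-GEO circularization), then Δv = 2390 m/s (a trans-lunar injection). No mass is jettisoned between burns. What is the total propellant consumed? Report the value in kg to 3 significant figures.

total propellant consumed ≈ 1220 kg

After the first burn: m = 1590 × exp(−1910/2950.0) = 1590 × 0.52337 = 832.158 kg.
After the second burn: m = 832.158 × exp(−2390/2950.0) = 832.158 × 0.44478 = 370.127 kg.
Total propellant = m₀ − m_final = 1590 − 370.127 = 1,219.873 kg.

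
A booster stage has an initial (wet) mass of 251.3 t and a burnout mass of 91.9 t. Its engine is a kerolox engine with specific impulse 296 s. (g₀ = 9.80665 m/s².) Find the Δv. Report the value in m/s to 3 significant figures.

Δv ≈ 2920 m/s

v_e = Isp · g₀ = 296 × 9.80665 = 2902.8 m/s.
Δv = v_e · ln(m₀/m_f) = 2902.8 × ln(2.734) = 2902.8 × 1.0059 ≈ 2920.0 m/s.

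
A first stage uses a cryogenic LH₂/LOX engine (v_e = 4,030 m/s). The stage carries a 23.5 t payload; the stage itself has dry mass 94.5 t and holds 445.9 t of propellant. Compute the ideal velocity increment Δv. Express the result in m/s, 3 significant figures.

Δv ≈ 6300 m/s

m₀ = payload + dry + propellant = 23.5 + 94.5 + 445.9 = 563.9 t.
m_f = payload + dry = 23.5 + 94.5 = 118 t.
Rocket equation: Δv = v_e · ln(m₀/m_f) = 4030.0 × ln(4.779) = 4030.0 × 1.5642 ≈ 6303.7 m/s.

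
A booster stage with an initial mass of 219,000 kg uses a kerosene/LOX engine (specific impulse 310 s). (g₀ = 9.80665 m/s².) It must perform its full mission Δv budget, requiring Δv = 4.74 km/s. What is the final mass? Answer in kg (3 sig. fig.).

v_e = Isp · g₀ = 310 × 9.80665 = 3040.1 m/s.
m₀/m_f = exp(Δv / v_e) = exp(4740 / 3040.1) = exp(1.5592) = 4.7549.
m_f = m₀ / 4.7549 = 219,000 / 4.7549 = 46,057.8 kg.

final mass ≈ 46100 kg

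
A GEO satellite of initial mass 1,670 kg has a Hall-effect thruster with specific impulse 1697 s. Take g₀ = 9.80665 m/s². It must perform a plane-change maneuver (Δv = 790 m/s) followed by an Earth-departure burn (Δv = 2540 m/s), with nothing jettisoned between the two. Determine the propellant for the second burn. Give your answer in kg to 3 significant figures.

v_e = Isp · g₀ = 1697 × 9.80665 = 16641.9 m/s.
After the first burn: m = 1670 × exp(−790/16641.9) = 1670 × 0.95364 = 1,592.58 kg.
After the second burn: m = 1,592.58 × exp(−2540/16641.9) = 1,592.58 × 0.85845 = 1,367.15 kg.
Second-burn propellant = 1,592.58 − 1,367.15 = 225.43 kg.

propellant for the second burn ≈ 225 kg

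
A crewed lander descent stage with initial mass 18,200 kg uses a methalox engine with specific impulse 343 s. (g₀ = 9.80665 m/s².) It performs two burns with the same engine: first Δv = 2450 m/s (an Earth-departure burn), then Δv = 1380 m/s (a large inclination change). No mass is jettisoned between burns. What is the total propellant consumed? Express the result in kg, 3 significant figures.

v_e = Isp · g₀ = 343 × 9.80665 = 3363.7 m/s.
After the first burn: m = 18200 × exp(−2450/3363.7) = 18200 × 0.48270 = 8,785.14 kg.
After the second burn: m = 8,785.14 × exp(−1380/3363.7) = 8,785.14 × 0.66347 = 5,828.68 kg.
Total propellant = m₀ − m_final = 18200 − 5,828.68 = 12,371.32 kg.

total propellant consumed ≈ 12400 kg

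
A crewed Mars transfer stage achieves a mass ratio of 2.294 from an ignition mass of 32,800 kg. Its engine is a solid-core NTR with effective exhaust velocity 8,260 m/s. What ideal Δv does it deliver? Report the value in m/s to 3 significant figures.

Δv = v_e · ln(2.294) = 8260.0 × 0.8303 ≈ 6858.3 m/s.

Δv ≈ 6860 m/s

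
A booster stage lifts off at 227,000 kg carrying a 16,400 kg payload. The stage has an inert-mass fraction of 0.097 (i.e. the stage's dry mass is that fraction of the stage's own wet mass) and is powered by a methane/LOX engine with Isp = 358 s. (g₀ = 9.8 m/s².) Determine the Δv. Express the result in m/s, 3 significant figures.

Stage wet mass = m₀ − payload = 227,000 − 16,400 = 210,600 kg.
Stage dry mass = ε × stage wet mass = 0.097 × 210,600 = 20,428.2 kg.
Burnout mass m_f = stage dry + payload = 20,428.2 + 16,400 = 36,828.2 kg.
v_e = Isp · g₀ = 358 × 9.8 = 3508.4 m/s.
Using Δv = v_e ln(m₀/m_f): Δv = v_e · ln(227,000/36,828.2) = 3508.4 × ln(6.164) = 3508.4 × 1.8187 ≈ 6381 m/s.

Δv ≈ 6380 m/s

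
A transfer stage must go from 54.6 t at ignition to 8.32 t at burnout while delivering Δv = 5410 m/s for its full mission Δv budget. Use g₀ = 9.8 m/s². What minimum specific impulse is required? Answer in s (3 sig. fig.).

Isp ≈ 293 s

ln(m₀/m_f) = ln(54600/8320) = ln(6.562) = 1.8814.
v_e = Δv / ln(m₀/m_f) = 5410 / 1.8814 = 2875.6 m/s.
Isp = v_e / g₀ = 2875.6 / 9.8 = 293.4 s.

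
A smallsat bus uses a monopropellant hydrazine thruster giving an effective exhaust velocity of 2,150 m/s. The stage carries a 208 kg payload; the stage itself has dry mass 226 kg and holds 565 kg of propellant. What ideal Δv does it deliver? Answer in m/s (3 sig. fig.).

m₀ = payload + dry + propellant = 208 + 226 + 565 = 999 kg.
m_f = payload + dry = 208 + 226 = 434 kg.
Δv = v_e · ln(m₀/m_f) = 2150.0 × ln(2.302) = 2150.0 × 0.8337 ≈ 1792.5 m/s.

Δv ≈ 1790 m/s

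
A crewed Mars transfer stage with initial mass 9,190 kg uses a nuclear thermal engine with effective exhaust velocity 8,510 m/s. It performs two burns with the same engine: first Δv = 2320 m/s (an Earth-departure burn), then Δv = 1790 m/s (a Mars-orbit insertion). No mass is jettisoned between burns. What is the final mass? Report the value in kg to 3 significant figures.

final mass ≈ 5670 kg

After the first burn: m = 9190 × exp(−2320/8510.0) = 9190 × 0.76138 = 6,997.08 kg.
After the second burn: m = 6,997.08 × exp(−1790/8510.0) = 6,997.08 × 0.81031 = 5,669.8 kg.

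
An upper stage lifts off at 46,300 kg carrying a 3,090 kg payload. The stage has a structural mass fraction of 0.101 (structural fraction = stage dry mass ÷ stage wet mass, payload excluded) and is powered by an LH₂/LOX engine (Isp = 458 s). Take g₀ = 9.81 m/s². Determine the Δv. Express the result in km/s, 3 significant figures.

Δv ≈ 8.21 km/s

Stage wet mass = m₀ − payload = 46,300 − 3,090 = 43,210 kg.
Stage dry mass = ε × stage wet mass = 0.101 × 43,210 = 4,364.21 kg.
Burnout mass m_f = stage dry + payload = 4,364.21 + 3,090 = 7,454.21 kg.
v_e = Isp · g₀ = 458 × 9.81 = 4493.0 m/s.
By the Tsiolkovsky rocket equation, Δv = v_e · ln(46,300/7,454.21) = 4493.0 × ln(6.211) = 4493.0 × 1.8264 ≈ 8206 m/s.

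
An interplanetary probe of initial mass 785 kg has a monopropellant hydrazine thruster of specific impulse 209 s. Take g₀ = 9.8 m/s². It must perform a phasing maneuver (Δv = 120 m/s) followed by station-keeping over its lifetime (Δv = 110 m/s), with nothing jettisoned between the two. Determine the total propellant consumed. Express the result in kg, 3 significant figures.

v_e = Isp · g₀ = 209 × 9.8 = 2048.2 m/s.
After the first burn: m = 785 × exp(−120/2048.2) = 785 × 0.94310 = 740.334 kg.
After the second burn: m = 740.334 × exp(−110/2048.2) = 740.334 × 0.94771 = 701.622 kg.
Total propellant = m₀ − m_final = 785 − 701.622 = 83.378 kg.

total propellant consumed ≈ 83.4 kg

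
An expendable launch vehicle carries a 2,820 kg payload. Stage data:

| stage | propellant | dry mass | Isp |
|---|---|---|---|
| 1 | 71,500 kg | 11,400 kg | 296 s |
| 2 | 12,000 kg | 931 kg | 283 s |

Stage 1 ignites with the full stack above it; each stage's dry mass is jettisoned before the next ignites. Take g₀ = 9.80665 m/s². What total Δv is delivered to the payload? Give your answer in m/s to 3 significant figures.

Δv ≈ 7730 m/s

Ignition mass of stage 1 = 71,500+11,400 + 12,000+931 + 2,820 = 98,651 kg.
Stage 1: m₀ = 98,651 kg, m_f = 98,651 − 71,500 = 27,151 kg; Δv = 296×9.80665×ln(3.633) = 2902.8×1.2902 ≈ 3745 m/s.
Stage 2: m₀ = 15,751 kg, m_f = 15,751 − 12,000 = 3,751 kg; Δv = 283×9.80665×ln(4.199) = 2775.3×1.4349 ≈ 3982 m/s.
Total Δv = 3745 + 3982 = 7727 m/s.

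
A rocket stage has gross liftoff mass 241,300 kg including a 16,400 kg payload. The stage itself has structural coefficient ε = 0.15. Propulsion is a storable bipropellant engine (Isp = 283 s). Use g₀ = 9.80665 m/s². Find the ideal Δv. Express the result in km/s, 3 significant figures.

Δv ≈ 4.36 km/s

Stage wet mass = m₀ − payload = 241,300 − 16,400 = 224,900 kg.
Stage dry mass = ε × stage wet mass = 0.15 × 224,900 = 33,735 kg.
Burnout mass m_f = stage dry + payload = 33,735 + 16,400 = 50,135 kg.
v_e = Isp · g₀ = 283 × 9.80665 = 2775.3 m/s.
Δv = v_e · ln(241,300/50,135) = 2775.3 × ln(4.813) = 2775.3 × 1.5713 ≈ 4361 m/s.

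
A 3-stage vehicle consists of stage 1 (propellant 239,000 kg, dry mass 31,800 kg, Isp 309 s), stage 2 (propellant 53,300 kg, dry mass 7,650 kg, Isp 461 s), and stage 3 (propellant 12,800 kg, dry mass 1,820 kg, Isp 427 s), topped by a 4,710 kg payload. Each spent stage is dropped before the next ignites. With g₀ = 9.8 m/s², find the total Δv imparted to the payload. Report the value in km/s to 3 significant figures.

Ignition mass of stage 1 = 239,000+31,800 + 53,300+7,650 + 12,800+1,820 + 4,710 = 351,080 kg.
Stage 1: m₀ = 351,080 kg, m_f = 351,080 − 239,000 = 112,080 kg; Δv = 309×9.8×ln(3.132) = 3028.2×1.1418 ≈ 3458 m/s.
Stage 2: m₀ = 80,280 kg, m_f = 80,280 − 53,300 = 26,980 kg; Δv = 461×9.8×ln(2.976) = 4517.8×1.0904 ≈ 4926 m/s.
Stage 3: m₀ = 19,330 kg, m_f = 19,330 − 12,800 = 6,530 kg; Δv = 427×9.8×ln(2.96) = 4184.6×1.0853 ≈ 4541 m/s.
Total Δv = 3458 + 4926 + 4541 = 12925 m/s.

Δv ≈ 12.9 km/s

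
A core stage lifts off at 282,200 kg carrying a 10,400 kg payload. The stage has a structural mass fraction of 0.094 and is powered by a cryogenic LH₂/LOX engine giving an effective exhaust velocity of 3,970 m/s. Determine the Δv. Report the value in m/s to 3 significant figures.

Δv ≈ 8180 m/s

Stage wet mass = m₀ − payload = 282,200 − 10,400 = 271,800 kg.
Stage dry mass = ε × stage wet mass = 0.094 × 271,800 = 25,549.2 kg.
Burnout mass m_f = stage dry + payload = 25,549.2 + 10,400 = 35,949.2 kg.
Δv = v_e · ln(282,200/35,949.2) = 3970.0 × ln(7.85) = 3970.0 × 2.0605 ≈ 8180 m/s.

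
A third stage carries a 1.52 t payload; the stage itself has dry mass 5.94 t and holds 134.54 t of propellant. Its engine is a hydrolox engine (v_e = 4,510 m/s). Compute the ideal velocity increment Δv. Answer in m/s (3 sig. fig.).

Δv ≈ 13300 m/s

m₀ = payload + dry + propellant = 1.52 + 5.94 + 134.54 = 142 t.
m_f = payload + dry = 1.52 + 5.94 = 7.46 t.
Δv = v_e · ln(m₀/m_f) = 4510.0 × ln(19.03) = 4510.0 × 2.9463 ≈ 13287.7 m/s.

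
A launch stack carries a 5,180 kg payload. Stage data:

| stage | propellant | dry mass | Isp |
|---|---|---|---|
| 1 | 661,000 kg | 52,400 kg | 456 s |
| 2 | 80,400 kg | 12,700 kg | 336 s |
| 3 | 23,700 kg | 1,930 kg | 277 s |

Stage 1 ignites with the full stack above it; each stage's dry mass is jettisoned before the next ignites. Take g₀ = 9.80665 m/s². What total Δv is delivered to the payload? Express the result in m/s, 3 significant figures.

Δv ≈ 14400 m/s

Ignition mass of stage 1 = 661,000+52,400 + 80,400+12,700 + 23,700+1,930 + 5,180 = 837,310 kg.
Stage 1: m₀ = 837,310 kg, m_f = 837,310 − 661,000 = 176,310 kg; Δv = 456×9.80665×ln(4.749) = 4471.8×1.5580 ≈ 6967 m/s.
Stage 2: m₀ = 123,910 kg, m_f = 123,910 − 80,400 = 43,510 kg; Δv = 336×9.80665×ln(2.848) = 3295.0×1.0466 ≈ 3448 m/s.
Stage 3: m₀ = 30,810 kg, m_f = 30,810 − 23,700 = 7,110 kg; Δv = 277×9.80665×ln(4.333) = 2716.4×1.4663 ≈ 3983 m/s.
Total Δv = 6967 + 3448 + 3983 = 14398 m/s.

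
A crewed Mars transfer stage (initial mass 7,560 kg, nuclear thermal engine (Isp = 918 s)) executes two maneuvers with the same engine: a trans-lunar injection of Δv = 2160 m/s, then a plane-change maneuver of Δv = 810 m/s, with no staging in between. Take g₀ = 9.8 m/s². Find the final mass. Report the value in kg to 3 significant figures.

final mass ≈ 5430 kg

v_e = Isp · g₀ = 918 × 9.8 = 8996.4 m/s.
After the first burn: m = 7560 × exp(−2160/8996.4) = 7560 × 0.78655 = 5,946.32 kg.
After the second burn: m = 5,946.32 × exp(−810/8996.4) = 5,946.32 × 0.91390 = 5,434.34 kg.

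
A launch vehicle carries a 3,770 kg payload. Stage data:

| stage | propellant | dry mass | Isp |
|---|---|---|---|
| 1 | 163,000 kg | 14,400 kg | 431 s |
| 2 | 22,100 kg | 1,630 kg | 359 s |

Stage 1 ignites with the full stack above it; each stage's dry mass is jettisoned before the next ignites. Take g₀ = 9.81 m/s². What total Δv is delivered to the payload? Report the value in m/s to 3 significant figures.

Ignition mass of stage 1 = 163,000+14,400 + 22,100+1,630 + 3,770 = 204,900 kg.
Stage 1: m₀ = 204,900 kg, m_f = 204,900 − 163,000 = 41,900 kg; Δv = 431×9.81×ln(4.89) = 4228.1×1.5872 ≈ 6711 m/s.
Stage 2: m₀ = 27,500 kg, m_f = 27,500 − 22,100 = 5,400 kg; Δv = 359×9.81×ln(5.093) = 3521.8×1.6278 ≈ 5733 m/s.
Total Δv = 6711 + 5733 = 12444 m/s.

Δv ≈ 12400 m/s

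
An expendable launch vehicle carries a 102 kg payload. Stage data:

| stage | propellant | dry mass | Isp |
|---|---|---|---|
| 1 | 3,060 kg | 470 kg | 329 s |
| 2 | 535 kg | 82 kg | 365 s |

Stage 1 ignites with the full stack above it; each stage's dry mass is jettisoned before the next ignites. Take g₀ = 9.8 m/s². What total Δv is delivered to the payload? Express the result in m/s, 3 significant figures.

Ignition mass of stage 1 = 3,060+470 + 535+82 + 102 = 4,249 kg.
Stage 1: m₀ = 4,249 kg, m_f = 4,249 − 3,060 = 1,189 kg; Δv = 329×9.8×ln(3.574) = 3224.2×1.2736 ≈ 4106 m/s.
Stage 2: m₀ = 719 kg, m_f = 719 − 535 = 184 kg; Δv = 365×9.8×ln(3.908) = 3577.0×1.3629 ≈ 4875 m/s.
Total Δv = 4106 + 4875 = 8981 m/s.

Δv ≈ 8980 m/s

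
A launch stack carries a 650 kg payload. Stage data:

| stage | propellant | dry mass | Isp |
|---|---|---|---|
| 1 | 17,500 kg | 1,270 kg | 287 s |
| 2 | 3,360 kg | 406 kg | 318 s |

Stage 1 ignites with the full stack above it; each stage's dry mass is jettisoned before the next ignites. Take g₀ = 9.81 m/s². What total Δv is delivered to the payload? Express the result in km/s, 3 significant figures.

Δv ≈ 8.42 km/s

Ignition mass of stage 1 = 17,500+1,270 + 3,360+406 + 650 = 23,186 kg.
Stage 1: m₀ = 23,186 kg, m_f = 23,186 − 17,500 = 5,686 kg; Δv = 287×9.81×ln(4.078) = 2815.5×1.4055 ≈ 3957 m/s.
Stage 2: m₀ = 4,416 kg, m_f = 4,416 − 3,360 = 1,056 kg; Δv = 318×9.81×ln(4.182) = 3119.6×1.4307 ≈ 4463 m/s.
Total Δv = 3957 + 4463 = 8420 m/s.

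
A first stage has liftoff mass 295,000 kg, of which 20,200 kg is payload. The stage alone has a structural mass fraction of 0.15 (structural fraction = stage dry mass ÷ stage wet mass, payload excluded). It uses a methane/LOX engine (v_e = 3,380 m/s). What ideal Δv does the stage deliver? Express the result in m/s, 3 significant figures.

Δv ≈ 5300 m/s

Stage wet mass = m₀ − payload = 295,000 − 20,200 = 274,800 kg.
Stage dry mass = ε × stage wet mass = 0.15 × 274,800 = 41,220 kg.
Burnout mass m_f = stage dry + payload = 41,220 + 20,200 = 61,420 kg.
From the ideal rocket equation, Δv = v_e · ln(295,000/61,420) = 3380.0 × ln(4.803) = 3380.0 × 1.5692 ≈ 5304 m/s.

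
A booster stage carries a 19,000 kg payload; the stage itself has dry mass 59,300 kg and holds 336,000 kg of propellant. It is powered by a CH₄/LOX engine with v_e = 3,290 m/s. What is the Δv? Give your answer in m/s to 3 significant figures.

Δv ≈ 5480 m/s

m₀ = payload + dry + propellant = 19,000 + 59,300 + 336,000 = 414,300 kg.
m_f = payload + dry = 19,000 + 59,300 = 78,300 kg.
Rocket equation: Δv = v_e · ln(m₀/m_f) = 3290.0 × ln(5.291) = 3290.0 × 1.6660 ≈ 5481.3 m/s.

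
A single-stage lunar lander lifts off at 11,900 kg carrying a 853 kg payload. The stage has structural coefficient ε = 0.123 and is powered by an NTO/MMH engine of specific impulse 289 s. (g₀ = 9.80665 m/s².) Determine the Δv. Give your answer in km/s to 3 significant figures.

Δv ≈ 4.77 km/s

Stage wet mass = m₀ − payload = 11,900 − 853 = 11,047 kg.
Stage dry mass = ε × stage wet mass = 0.123 × 11,047 = 1,358.78 kg.
Burnout mass m_f = stage dry + payload = 1,358.78 + 853 = 2,211.78 kg.
v_e = Isp · g₀ = 289 × 9.80665 = 2834.1 m/s.
Using Δv = v_e ln(m₀/m_f): Δv = v_e · ln(11,900/2,211.78) = 2834.1 × ln(5.38) = 2834.1 × 1.6827 ≈ 4769 m/s.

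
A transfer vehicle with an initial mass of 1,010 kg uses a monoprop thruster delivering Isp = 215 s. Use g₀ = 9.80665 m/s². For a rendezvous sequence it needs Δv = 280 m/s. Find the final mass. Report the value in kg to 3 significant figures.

final mass ≈ 884 kg

v_e = Isp · g₀ = 215 × 9.80665 = 2108.4 m/s.
By the Tsiolkovsky rocket equation, m₀/m_f = exp(Δv / v_e) = exp(280 / 2108.4) = exp(0.1328) = 1.1420.
m_f = m₀ / 1.1420 = 1,010 / 1.1420 = 884.413 kg.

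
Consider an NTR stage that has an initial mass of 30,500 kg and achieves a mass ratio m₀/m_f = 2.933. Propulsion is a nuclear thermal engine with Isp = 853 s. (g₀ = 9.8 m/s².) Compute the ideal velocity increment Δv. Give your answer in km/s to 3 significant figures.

Δv ≈ 8.99 km/s

v_e = Isp · g₀ = 853 × 9.8 = 8359.4 m/s.
Δv = v_e · ln(2.933) = 8359.4 × 1.0760 ≈ 8994.9 m/s.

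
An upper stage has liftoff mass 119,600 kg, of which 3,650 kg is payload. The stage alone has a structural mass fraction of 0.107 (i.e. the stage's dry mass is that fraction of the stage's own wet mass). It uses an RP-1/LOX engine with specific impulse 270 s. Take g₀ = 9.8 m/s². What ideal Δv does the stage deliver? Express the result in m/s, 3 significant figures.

Stage wet mass = m₀ − payload = 119,600 − 3,650 = 115,950 kg.
Stage dry mass = ε × stage wet mass = 0.107 × 115,950 = 12,406.7 kg.
Burnout mass m_f = stage dry + payload = 12,406.7 + 3,650 = 16,056.7 kg.
v_e = Isp · g₀ = 270 × 9.8 = 2646.0 m/s.
Δv = v_e · ln(119,600/16,056.7) = 2646.0 × ln(7.449) = 2646.0 × 2.0080 ≈ 5313 m/s.

Δv ≈ 5310 m/s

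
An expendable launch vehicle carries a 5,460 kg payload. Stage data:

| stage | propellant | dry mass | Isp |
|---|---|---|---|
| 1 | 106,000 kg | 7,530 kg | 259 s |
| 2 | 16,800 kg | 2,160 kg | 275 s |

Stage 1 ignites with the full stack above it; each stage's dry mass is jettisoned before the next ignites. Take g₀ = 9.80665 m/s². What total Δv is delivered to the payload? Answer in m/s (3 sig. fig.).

Δv ≈ 6860 m/s

Ignition mass of stage 1 = 106,000+7,530 + 16,800+2,160 + 5,460 = 137,950 kg.
Stage 1: m₀ = 137,950 kg, m_f = 137,950 − 106,000 = 31,950 kg; Δv = 259×9.80665×ln(4.318) = 2539.9×1.4627 ≈ 3715 m/s.
Stage 2: m₀ = 24,420 kg, m_f = 24,420 − 16,800 = 7,620 kg; Δv = 275×9.80665×ln(3.205) = 2696.8×1.1646 ≈ 3141 m/s.
Total Δv = 3715 + 3141 = 6856 m/s.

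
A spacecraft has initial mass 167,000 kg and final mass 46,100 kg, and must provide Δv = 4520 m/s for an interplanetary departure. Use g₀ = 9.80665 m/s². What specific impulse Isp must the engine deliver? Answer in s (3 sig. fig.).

Isp ≈ 358 s

ln(m₀/m_f) = ln(167000/46100) = ln(3.623) = 1.2872.
From the ideal rocket equation, v_e = Δv / ln(m₀/m_f) = 4520 / 1.2872 = 3511.6 m/s.
Isp = v_e / g₀ = 3511.6 / 9.80665 = 358.1 s.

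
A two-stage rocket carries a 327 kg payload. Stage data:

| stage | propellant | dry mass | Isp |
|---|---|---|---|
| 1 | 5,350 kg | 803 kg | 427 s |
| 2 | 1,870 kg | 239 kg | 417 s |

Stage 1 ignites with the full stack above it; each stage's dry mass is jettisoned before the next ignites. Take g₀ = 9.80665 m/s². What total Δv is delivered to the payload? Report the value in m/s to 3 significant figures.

Ignition mass of stage 1 = 5,350+803 + 1,870+239 + 327 = 8,589 kg.
Stage 1: m₀ = 8,589 kg, m_f = 8,589 − 5,350 = 3,239 kg; Δv = 427×9.80665×ln(2.652) = 4187.4×0.9752 ≈ 4084 m/s.
Stage 2: m₀ = 2,436 kg, m_f = 2,436 − 1,870 = 566 kg; Δv = 417×9.80665×ln(4.304) = 4089.4×1.4595 ≈ 5969 m/s.
Total Δv = 4084 + 5969 = 10053 m/s.

Δv ≈ 10100 m/s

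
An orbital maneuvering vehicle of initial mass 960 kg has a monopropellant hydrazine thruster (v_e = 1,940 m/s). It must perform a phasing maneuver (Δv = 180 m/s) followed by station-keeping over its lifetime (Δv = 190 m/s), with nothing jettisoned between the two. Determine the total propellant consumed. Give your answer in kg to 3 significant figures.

total propellant consumed ≈ 167 kg

After the first burn: m = 960 × exp(−180/1940.0) = 960 × 0.91139 = 874.934 kg.
After the second burn: m = 874.934 × exp(−190/1940.0) = 874.934 × 0.90670 = 793.303 kg.
Total propellant = m₀ − m_final = 960 − 793.303 = 166.697 kg.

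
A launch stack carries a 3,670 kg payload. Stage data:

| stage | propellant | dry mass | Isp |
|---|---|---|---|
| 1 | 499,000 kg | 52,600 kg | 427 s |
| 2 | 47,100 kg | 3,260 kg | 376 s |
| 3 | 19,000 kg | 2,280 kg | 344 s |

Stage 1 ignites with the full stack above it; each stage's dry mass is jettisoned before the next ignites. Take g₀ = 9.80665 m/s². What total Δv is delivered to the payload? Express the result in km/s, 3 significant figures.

Δv ≈ 15.1 km/s

Ignition mass of stage 1 = 499,000+52,600 + 47,100+3,260 + 19,000+2,280 + 3,670 = 626,910 kg.
Stage 1: m₀ = 626,910 kg, m_f = 626,910 − 499,000 = 127,910 kg; Δv = 427×9.80665×ln(4.901) = 4187.4×1.5895 ≈ 6656 m/s.
Stage 2: m₀ = 75,310 kg, m_f = 75,310 − 47,100 = 28,210 kg; Δv = 376×9.80665×ln(2.67) = 3687.3×0.9819 ≈ 3621 m/s.
Stage 3: m₀ = 24,950 kg, m_f = 24,950 − 19,000 = 5,950 kg; Δv = 344×9.80665×ln(4.193) = 3373.5×1.4335 ≈ 4836 m/s.
Total Δv = 6656 + 3621 + 4836 = 15113 m/s.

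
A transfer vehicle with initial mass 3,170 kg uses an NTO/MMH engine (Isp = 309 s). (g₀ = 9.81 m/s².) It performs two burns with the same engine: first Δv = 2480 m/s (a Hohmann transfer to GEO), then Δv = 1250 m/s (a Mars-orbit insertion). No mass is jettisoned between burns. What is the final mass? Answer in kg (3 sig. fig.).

final mass ≈ 926 kg

v_e = Isp · g₀ = 309 × 9.81 = 3031.3 m/s.
After the first burn: m = 3170 × exp(−2480/3031.3) = 3170 × 0.44125 = 1,398.76 kg.
After the second burn: m = 1,398.76 × exp(−1250/3031.3) = 1,398.76 × 0.66208 = 926.091 kg.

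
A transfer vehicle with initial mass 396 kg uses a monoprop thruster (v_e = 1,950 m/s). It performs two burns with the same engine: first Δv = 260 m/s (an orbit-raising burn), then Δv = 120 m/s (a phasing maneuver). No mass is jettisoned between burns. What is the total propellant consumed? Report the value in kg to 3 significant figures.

After the first burn: m = 396 × exp(−260/1950.0) = 396 × 0.87517 = 346.567 kg.
After the second burn: m = 346.567 × exp(−120/1950.0) = 346.567 × 0.94032 = 325.884 kg.
Total propellant = m₀ − m_final = 396 − 325.884 = 70.116 kg.

total propellant consumed ≈ 70.1 kg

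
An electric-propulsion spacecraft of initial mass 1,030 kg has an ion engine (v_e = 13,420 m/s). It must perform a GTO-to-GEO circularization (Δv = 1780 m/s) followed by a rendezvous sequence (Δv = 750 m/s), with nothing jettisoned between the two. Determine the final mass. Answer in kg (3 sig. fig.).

After the first burn: m = 1030 × exp(−1780/13420.0) = 1030 × 0.87578 = 902.053 kg.
After the second burn: m = 902.053 × exp(−750/13420.0) = 902.053 × 0.94565 = 853.026 kg.

final mass ≈ 853 kg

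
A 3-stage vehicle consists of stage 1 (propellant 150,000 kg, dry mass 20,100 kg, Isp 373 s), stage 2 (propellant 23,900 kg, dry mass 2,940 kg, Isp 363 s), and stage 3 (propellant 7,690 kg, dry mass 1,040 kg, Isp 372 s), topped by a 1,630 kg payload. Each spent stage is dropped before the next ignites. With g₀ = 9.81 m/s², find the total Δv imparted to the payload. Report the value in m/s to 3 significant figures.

Ignition mass of stage 1 = 150,000+20,100 + 23,900+2,940 + 7,690+1,040 + 1,630 = 207,300 kg.
Stage 1: m₀ = 207,300 kg, m_f = 207,300 − 150,000 = 57,300 kg; Δv = 373×9.81×ln(3.618) = 3659.1×1.2859 ≈ 4705 m/s.
Stage 2: m₀ = 37,200 kg, m_f = 37,200 − 23,900 = 13,300 kg; Δv = 363×9.81×ln(2.797) = 3561.0×1.0285 ≈ 3663 m/s.
Stage 3: m₀ = 10,360 kg, m_f = 10,360 − 7,690 = 2,670 kg; Δv = 372×9.81×ln(3.88) = 3649.3×1.3559 ≈ 4948 m/s.
Total Δv = 4705 + 3663 + 4948 = 13316 m/s.

Δv ≈ 13300 m/s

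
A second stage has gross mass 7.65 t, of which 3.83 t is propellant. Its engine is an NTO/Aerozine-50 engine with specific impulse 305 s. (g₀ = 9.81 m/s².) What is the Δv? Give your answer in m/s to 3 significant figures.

v_e = Isp · g₀ = 305 × 9.81 = 2992.1 m/s.
m_f = m₀ − m_prop = 7.65 − 3.83 = 3.82 t.
Δv = v_e · ln(m₀/m_f) = 2992.1 × ln(2.003) = 2992.1 × 0.6945 ≈ 2077.8 m/s.

Δv ≈ 2080 m/s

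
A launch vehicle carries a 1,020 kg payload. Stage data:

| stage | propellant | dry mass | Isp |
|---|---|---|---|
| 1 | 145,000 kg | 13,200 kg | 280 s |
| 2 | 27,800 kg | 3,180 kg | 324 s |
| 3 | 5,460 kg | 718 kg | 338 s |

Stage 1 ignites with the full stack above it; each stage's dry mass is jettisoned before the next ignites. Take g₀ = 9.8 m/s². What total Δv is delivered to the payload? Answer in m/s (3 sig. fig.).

Ignition mass of stage 1 = 145,000+13,200 + 27,800+3,180 + 5,460+718 + 1,020 = 196,378 kg.
Stage 1: m₀ = 196,378 kg, m_f = 196,378 − 145,000 = 51,378 kg; Δv = 280×9.8×ln(3.822) = 2744.0×1.3408 ≈ 3679 m/s.
Stage 2: m₀ = 38,178 kg, m_f = 38,178 − 27,800 = 10,378 kg; Δv = 324×9.8×ln(3.679) = 3175.2×1.3026 ≈ 4136 m/s.
Stage 3: m₀ = 7,198 kg, m_f = 7,198 − 5,460 = 1,738 kg; Δv = 338×9.8×ln(4.142) = 3312.4×1.4211 ≈ 4707 m/s.
Total Δv = 3679 + 4136 + 4707 = 12522 m/s.

Δv ≈ 12500 m/s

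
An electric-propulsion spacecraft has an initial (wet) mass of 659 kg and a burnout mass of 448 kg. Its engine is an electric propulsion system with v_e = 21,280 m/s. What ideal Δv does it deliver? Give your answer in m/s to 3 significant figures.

Δv ≈ 8210 m/s

Using Δv = v_e ln(m₀/m_f): Δv = v_e · ln(m₀/m_f) = 21280.0 × ln(1.471) = 21280.0 × 0.3859 ≈ 8212.6 m/s.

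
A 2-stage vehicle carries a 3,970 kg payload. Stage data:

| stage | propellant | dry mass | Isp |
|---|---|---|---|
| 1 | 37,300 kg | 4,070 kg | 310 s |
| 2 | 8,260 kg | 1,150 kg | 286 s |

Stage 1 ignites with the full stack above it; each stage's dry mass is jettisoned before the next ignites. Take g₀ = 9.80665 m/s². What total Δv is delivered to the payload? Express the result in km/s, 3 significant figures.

Δv ≈ 6.17 km/s

Ignition mass of stage 1 = 37,300+4,070 + 8,260+1,150 + 3,970 = 54,750 kg.
Stage 1: m₀ = 54,750 kg, m_f = 54,750 − 37,300 = 17,450 kg; Δv = 310×9.80665×ln(3.138) = 3040.1×1.1434 ≈ 3476 m/s.
Stage 2: m₀ = 13,380 kg, m_f = 13,380 − 8,260 = 5,120 kg; Δv = 286×9.80665×ln(2.613) = 2804.7×0.9606 ≈ 2694 m/s.
Total Δv = 3476 + 2694 = 6170 m/s.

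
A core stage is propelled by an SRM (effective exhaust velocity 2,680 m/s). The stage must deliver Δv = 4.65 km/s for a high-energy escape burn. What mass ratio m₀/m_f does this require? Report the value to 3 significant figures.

mass ratio ≈ 5.67

By the Tsiolkovsky rocket equation, m₀/m_f = exp(Δv / v_e) = exp(4650 / 2680.0) = exp(1.7351) = 5.6694.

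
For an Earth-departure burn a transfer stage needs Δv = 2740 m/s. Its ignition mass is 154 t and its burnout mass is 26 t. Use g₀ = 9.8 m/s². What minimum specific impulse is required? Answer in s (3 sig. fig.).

Isp ≈ 157 s

ln(m₀/m_f) = ln(154000/26000) = ln(5.923) = 1.7789.
From the ideal rocket equation, v_e = Δv / ln(m₀/m_f) = 2740 / 1.7789 = 1540.3 m/s.
Isp = v_e / g₀ = 1540.3 / 9.8 = 157.2 s.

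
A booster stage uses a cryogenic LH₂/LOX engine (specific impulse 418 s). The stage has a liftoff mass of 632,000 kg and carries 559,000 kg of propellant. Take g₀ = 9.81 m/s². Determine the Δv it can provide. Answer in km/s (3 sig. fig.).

Δv ≈ 8.85 km/s

v_e = Isp · g₀ = 418 × 9.81 = 4100.6 m/s.
m_f = m₀ − m_prop = 632,000 − 559,000 = 73,000 kg.
Δv = v_e · ln(m₀/m_f) = 4100.6 × ln(8.658) = 4100.6 × 2.1584 ≈ 8850.8 m/s.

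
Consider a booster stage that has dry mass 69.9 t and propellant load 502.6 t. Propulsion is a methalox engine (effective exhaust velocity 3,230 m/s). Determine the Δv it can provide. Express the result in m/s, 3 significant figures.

m₀ = m_dry + m_prop = 69.9 + 502.6 = 572.5 t.
Δv = v_e · ln(m₀/m_f) = 3230.0 × ln(8.19) = 3230.0 × 2.1029 ≈ 6792.5 m/s.

Δv ≈ 6790 m/s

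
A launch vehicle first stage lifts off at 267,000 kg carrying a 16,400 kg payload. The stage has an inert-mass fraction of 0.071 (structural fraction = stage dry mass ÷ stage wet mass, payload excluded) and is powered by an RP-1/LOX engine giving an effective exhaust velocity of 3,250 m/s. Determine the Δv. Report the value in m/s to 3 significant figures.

Stage wet mass = m₀ − payload = 267,000 − 16,400 = 250,600 kg.
Stage dry mass = ε × stage wet mass = 0.071 × 250,600 = 17,792.6 kg.
Burnout mass m_f = stage dry + payload = 17,792.6 + 16,400 = 34,192.6 kg.
By the Tsiolkovsky rocket equation, Δv = v_e · ln(267,000/34,192.6) = 3250.0 × ln(7.809) = 3250.0 × 2.0552 ≈ 6680 m/s.

Δv ≈ 6680 m/s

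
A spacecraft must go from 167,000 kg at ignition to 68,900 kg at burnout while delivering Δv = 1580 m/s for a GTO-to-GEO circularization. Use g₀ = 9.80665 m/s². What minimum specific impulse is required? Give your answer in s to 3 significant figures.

Isp ≈ 182 s

ln(m₀/m_f) = ln(167000/68900) = ln(2.424) = 0.8853.
v_e = Δv / ln(m₀/m_f) = 1580 / 0.8853 = 1784.6 m/s.
Isp = v_e / g₀ = 1784.6 / 9.80665 = 182.0 s.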